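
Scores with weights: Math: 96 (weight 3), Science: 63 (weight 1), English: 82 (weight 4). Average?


Numerator = 96×3 + 63×1 + 82×4
= 288 + 63 + 328
= 679
Total weight = 8
Weighted avg = 679/8
= 84.88

84.88


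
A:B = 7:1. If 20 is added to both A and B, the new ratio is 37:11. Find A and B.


Let A = 7k, B = 1k.
(7k + 20) / (1k + 20) = 37/11
Cross-multiply: 11(7k + 20) = 37(1k + 20)
77k + 220 = 37k + 740
77k - 37k = 740 - 220
40k = 520
k = 520/40 = 13
A = 7×13 = 91, B = 1×13 = 13
= A = 91, B = 13

A = 91, B = 13


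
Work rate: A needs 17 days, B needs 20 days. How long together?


Rate of A = 1/17 per day
Rate of B = 1/20 per day
Combined rate = 1/17 + 1/20 = 37/340 ≈ 0.1088 per day
Days = 1 / combined rate = 340/37
≈ 9.19 days

9.19 days


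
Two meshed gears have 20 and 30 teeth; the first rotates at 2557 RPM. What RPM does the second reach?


Gear ratio = 20:30 = 2:3
RPM_B = RPM_A × (teeth_A / teeth_B)
= 2557 × (20/30)
= 1704.7 RPM

1704.7 RPM


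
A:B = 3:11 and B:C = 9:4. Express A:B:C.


Match B: multiply A:B by 9 → 27:99
Multiply B:C by 11 → 99:44
Combined: 27:99:44
GCD = 1
= 27:99:44

27:99:44


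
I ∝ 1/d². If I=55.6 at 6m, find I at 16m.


I₁d₁² = I₂d₂²
I₂ = I₁ × (d₁/d₂)²
= 55.6 × (6/16)²
= 55.6 × 36/256
= 2001.6/256
≈ 7.8188

7.8188


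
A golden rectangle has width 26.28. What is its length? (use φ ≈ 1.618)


φ = (1 + √5) / 2 ≈ 1.618
Length = width × φ = 26.28 × 1.618 = 42.52104
≈ 42.52

42.52


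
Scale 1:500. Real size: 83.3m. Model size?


Model size = real / scale
= 83.3 / 500
= 0.1666 m

0.1666 m


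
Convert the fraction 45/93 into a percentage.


Percentage = (part / whole) × 100
= (45 / 93) × 100
≈ 48.39%

48.39%


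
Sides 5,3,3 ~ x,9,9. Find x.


Scale factor = 9/3 = 3
Missing side = 5 × 3
= 15.0

15.0


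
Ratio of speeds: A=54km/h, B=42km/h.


Ratio = 54:42
GCD = 6
Simplified = 9:7
Time ratio (same distance) = 7:9
Speed ratio = 9:7

9:7


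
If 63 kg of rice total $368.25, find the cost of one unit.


Unit rate = total / quantity
= 368.25 / 63
= $5.85 per unit

$5.85 per unit


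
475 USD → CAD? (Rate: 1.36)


Amount × rate = 475 × 1.36
= 646.00 CAD

646.00 CAD


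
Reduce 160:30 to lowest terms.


GCD(160, 30) = 10
160/10 : 30/10
= 16:3

16:3


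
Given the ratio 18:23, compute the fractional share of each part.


Total parts = 18 + 23 = 41
First part: 18/41 = 18/41
Second part: 23/41 = 23/41
= 18/41 and 23/41

18/41 and 23/41


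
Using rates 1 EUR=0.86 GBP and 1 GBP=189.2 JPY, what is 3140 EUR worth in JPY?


Step 1: 3140 EUR × 0.86 = 2700.40 GBP
Step 2: 2700.40 GBP × 189.2 = 510915.68 JPY
Implied rate EUR→JPY = 0.86 × 189.2 = 162.7120
= 510915.68 JPY

510915.68 JPY


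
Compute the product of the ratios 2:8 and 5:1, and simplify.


Compound ratio = (2×5) : (8×1)
= 10:8
GCD = 2
= 5:4

5:4


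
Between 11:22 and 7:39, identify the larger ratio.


11/22 = 0.5000
7/39 = 0.1795
0.5000 > 0.1795, so 11:22 is greater
= 11:22

11:22


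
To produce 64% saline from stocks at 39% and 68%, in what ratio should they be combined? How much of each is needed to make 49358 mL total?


Let x parts of 39% mix with y parts of 68%.
39x + 68y = 64(x + y)
39x + 68y = 64x + 64y
x(39 - 64) = y(64 - 68)
x/y = (68 - 64)/(64 - 39) = 4/25
Simplify: 4:25
Total parts = 29; one part = 49358/29 = 1702.00 mL
39% solution: 4×1702.00 = 6808.00 mL
68% solution: 25×1702.00 = 42550.00 mL
= ratio 4:25; 6808.00 mL and 42550.00 mL

ratio 4:25; 6808.00 mL and 42550.00 mL


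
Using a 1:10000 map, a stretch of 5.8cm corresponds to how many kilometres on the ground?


Real distance = map distance × scale
= 5.8cm × 10000
= 58000 cm = 580.0 m
= 0.580 km

0.580 km


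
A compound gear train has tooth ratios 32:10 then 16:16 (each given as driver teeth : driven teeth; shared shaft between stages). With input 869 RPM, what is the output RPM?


Stage 1: RPM_B = RPM_A × t_A/t_B = 869 × 32/10 = 27808/10 = 2780.80
B and C share a shaft → RPM_C = RPM_B
Stage 2: RPM_D = RPM_C × t_C/t_D = RPM_A × (t_A×t_C)/(t_B×t_D)
Overall ratio = (32×16)/(10×16) = 512/160
RPM_D = 869 × 512/160 = 444928/160
= 2780.80 RPM

2780.80 RPM


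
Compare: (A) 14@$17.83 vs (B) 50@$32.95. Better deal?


Deal A: $17.83/14 = $1.2736/unit
Deal B: $32.95/50 = $0.6590/unit
B is cheaper per unit
= Deal B

Deal B


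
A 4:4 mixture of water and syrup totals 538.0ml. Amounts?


Total parts = 4 + 4 = 8
water: 538.0 × 4/8 = 269.0ml
syrup: 538.0 × 4/8 = 269.0ml
= 269.0ml and 269.0ml

269.0ml and 269.0ml


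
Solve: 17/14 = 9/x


Cross multiply: 17 × x = 14 × 9
17x = 126
x = 126 / 17
= 7.41

7.41


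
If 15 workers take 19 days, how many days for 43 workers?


Inverse proportion: x × y = constant
k = 15 × 19 = 285
y₂ = k / 43 = 285 / 43
= 6.63

6.63


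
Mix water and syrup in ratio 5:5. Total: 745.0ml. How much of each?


Total parts = 5 + 5 = 10
water: 745.0 × 5/10 = 372.5ml
syrup: 745.0 × 5/10 = 372.5ml
= 372.5ml and 372.5ml

372.5ml and 372.5ml


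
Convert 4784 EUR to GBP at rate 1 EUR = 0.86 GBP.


Amount × rate = 4784 × 0.86
= 4114.24 GBP

4114.24 GBP


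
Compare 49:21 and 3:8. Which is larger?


49/21 = 2.3333
3/8 = 0.3750
2.3333 > 0.3750, so 49:21 is greater
= 49:21

49:21


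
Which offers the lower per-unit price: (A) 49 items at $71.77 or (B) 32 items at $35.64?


Deal A: $71.77/49 = $1.4647/unit
Deal B: $35.64/32 = $1.1138/unit
B is cheaper per unit
= Deal B

Deal B


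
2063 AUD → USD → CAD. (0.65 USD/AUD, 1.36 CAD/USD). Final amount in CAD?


Step 1: 2063 AUD × 0.65 = 1340.95 USD
Step 2: 1340.95 USD × 1.36 = 1823.69 CAD
Implied rate AUD→CAD = 0.65 × 1.36 = 0.8840
= 1823.69 CAD

1823.69 CAD


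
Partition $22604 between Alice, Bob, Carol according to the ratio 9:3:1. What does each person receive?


Total parts = 9 + 3 + 1 = 13
Alice: 22604 × 9/13 = 15648.92
Bob: 22604 × 3/13 = 5216.31
Carol: 22604 × 1/13 = 1738.77
= Alice: $15648.92, Bob: $5216.31, Carol: $1738.77

Alice: $15648.92, Bob: $5216.31, Carol: $1738.77


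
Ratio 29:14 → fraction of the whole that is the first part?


Total parts = 29 + 14 = 43
First part: 29/43 = 29/43
= 29/43

29/43


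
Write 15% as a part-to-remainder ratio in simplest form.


15% means 15 parts out of 100; remainder = 85
Part : remainder = 15:85
GCD = 5
= 3:17

3:17


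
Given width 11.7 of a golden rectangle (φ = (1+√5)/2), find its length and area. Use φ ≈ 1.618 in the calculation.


φ = (1 + √5) / 2 ≈ 1.618
Length = width × φ = 11.7 × 1.618 = 18.9306
≈ 18.93
Area = width × length = 11.7 × 18.9306 = 221.48802 ≈ 221.49
= Length: 18.93, Area: 221.49

Length: 18.93, Area: 221.49


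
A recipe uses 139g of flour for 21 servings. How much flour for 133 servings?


Direct proportion: y/x = constant
k = 139/21 ≈ 6.6190
y₂ = k × 133 = 139 × 133 / 21 = 18487/21
≈ 880.33

880.33


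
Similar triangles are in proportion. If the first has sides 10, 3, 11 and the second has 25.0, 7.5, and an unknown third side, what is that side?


Scale factor = 25.0/10 = 2.5
Missing side = 11 × 2.5
= 27.5

27.5


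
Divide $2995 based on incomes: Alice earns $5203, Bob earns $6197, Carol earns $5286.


Total income = 5203 + 6197 + 5286 = $16686
Alice: $2995 × 5203/16686 = $933.90
Bob: $2995 × 6197/16686 = $1112.31
Carol: $2995 × 5286/16686 = $948.79
= Alice: $933.90, Bob: $1112.31, Carol: $948.79

Alice: $933.90, Bob: $1112.31, Carol: $948.79


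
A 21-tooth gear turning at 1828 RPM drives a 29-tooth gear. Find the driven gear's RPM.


Gear ratio = 21:29 = 21:29
RPM_B = RPM_A × (teeth_A / teeth_B)
= 1828 × (21/29)
= 1323.7 RPM

1323.7 RPM


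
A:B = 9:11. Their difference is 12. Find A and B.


Let A = 9k, B = 11k.
11k - 9k = 12
2k = 12 → k = 12/2 = 6
A = 9×6 = 54, B = 11×6 = 66
= A = 54, B = 66

A = 54, B = 66


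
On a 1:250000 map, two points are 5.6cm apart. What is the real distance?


Real distance = map distance × scale
= 5.6cm × 250000
= 1400000 cm = 14000.0 m
= 14.000 km

14.000 km


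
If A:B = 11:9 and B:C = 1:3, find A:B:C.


Match B: multiply A:B by 1 → 11:9
Multiply B:C by 9 → 9:27
Combined: 11:9:27
GCD = 1
= 11:9:27

11:9:27


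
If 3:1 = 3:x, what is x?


Cross multiply: 3 × x = 1 × 3
3x = 3
x = 3 / 3
= 1.00

1.00


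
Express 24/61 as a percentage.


Percentage = (part / whole) × 100
= (24 / 61) × 100
≈ 39.34%

39.34%


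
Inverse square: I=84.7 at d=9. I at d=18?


I₁d₁² = I₂d₂²
I₂ = I₁ × (d₁/d₂)²
= 84.7 × (9/18)²
= 84.7 × 81/324
= 6860.7/324
= 21.1750

21.1750


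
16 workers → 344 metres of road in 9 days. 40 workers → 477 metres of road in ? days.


Days ∝ work / workers, so d₂ = d₁ × (m₁/m₂) × (w₂/w₁)
Workers factor (inverse): 16/40 = 0.4000
Work factor (direct): 477/344 ≈ 1.3866
d₂ = 9 × 16/40 × 477/344 = (9 × 16 × 477) / (40 × 344) = 68688/13760
≈ 4.99 days

4.99 days


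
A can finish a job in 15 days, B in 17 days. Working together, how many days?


Rate of A = 1/15 per day
Rate of B = 1/17 per day
Combined rate = 1/15 + 1/17 = 32/255 ≈ 0.1255 per day
Days = 1 / combined rate = 255/32
≈ 7.97 days

7.97 days


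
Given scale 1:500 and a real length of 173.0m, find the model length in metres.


Model size = real / scale
= 173.0 / 500
= 0.3460 m

0.3460 m


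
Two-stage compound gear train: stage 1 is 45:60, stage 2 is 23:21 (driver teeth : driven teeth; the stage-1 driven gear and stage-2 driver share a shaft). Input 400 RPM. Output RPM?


Stage 1: RPM_B = RPM_A × t_A/t_B = 400 × 45/60 = 18000/60 = 300.00
B and C share a shaft → RPM_C = RPM_B
Stage 2: RPM_D = RPM_C × t_C/t_D = RPM_A × (t_A×t_C)/(t_B×t_D)
Overall ratio = (45×23)/(60×21) = 1035/1260
RPM_D = 400 × 1035/1260 = 414000/1260
≈ 328.57 RPM

328.57 RPM


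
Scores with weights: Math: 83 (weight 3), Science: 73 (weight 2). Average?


Numerator = 83×3 + 73×2
= 249 + 146
= 395
Total weight = 5
Weighted avg = 395/5
= 79.00

79.00


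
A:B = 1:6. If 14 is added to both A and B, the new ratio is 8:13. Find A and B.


Let A = 1k, B = 6k.
(1k + 14) / (6k + 14) = 8/13
Cross-multiply: 13(1k + 14) = 8(6k + 14)
13k + 182 = 48k + 112
13k - 48k = 112 - 182
-35k = -70
k = -70/-35 = 2
A = 1×2 = 2, B = 6×2 = 12
= A = 2, B = 12

A = 2, B = 12


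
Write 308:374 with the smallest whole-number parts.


GCD(308, 374) = 22
308/22 : 374/22
= 14:17

14:17


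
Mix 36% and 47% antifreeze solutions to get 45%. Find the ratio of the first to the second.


Let x parts of 36% mix with y parts of 47%.
36x + 47y = 45(x + y)
36x + 47y = 45x + 45y
x(36 - 45) = y(45 - 47)
x/y = (47 - 45)/(45 - 36) = 2/9
Simplify: 2:9
= 2:9

2:9


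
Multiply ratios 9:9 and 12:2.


Compound ratio = (9×12) : (9×2)
= 108:18
GCD = 18
= 6:1

6:1


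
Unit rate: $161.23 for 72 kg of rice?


Unit rate = total / quantity
= 161.23 / 72
= $2.24 per unit

$2.24 per unit


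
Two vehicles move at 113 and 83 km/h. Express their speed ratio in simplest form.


Ratio = 113:83
GCD = 1
Simplified = 113:83
Time ratio (same distance) = 83:113
Speed ratio = 113:83

113:83


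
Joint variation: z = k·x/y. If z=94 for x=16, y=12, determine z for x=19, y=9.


z = k·x/y
Solve for k using the known point: k = z·y/x = 94×12/16 = 1128/16 = 70.5000
Now evaluate at x=19, y=9:
z = k × 19 / 9 = (1128 × 19) / (16 × 9) = 21432/144
≈ 148.8333

148.8333


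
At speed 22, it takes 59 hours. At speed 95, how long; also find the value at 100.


Inverse proportion: x × y = constant
k = 22 × 59 = 1298
At x=95: k/95 = 13.66
At x=100: k/100 = 12.98
= 13.66 and 12.98

13.66 and 12.98


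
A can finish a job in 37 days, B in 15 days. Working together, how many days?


Rate of A = 1/37 per day
Rate of B = 1/15 per day
Combined rate = 1/37 + 1/15 = 52/555 ≈ 0.0937 per day
Days = 1 / combined rate = 555/52
≈ 10.67 days

10.67 days


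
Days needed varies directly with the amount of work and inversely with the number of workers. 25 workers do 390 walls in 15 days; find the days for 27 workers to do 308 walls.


Days ∝ work / workers, so d₂ = d₁ × (m₁/m₂) × (w₂/w₁)
Workers factor (inverse): 25/27 ≈ 0.9259
Work factor (direct): 308/390 ≈ 0.7897
d₂ = 15 × 25/27 × 308/390 = (15 × 25 × 308) / (27 × 390) = 115500/10530
≈ 10.97 days

10.97 days


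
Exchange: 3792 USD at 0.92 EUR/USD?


Amount × rate = 3792 × 0.92
= 3488.64 EUR

3488.64 EUR


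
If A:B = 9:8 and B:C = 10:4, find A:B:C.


Match B: multiply A:B by 10 → 90:80
Multiply B:C by 8 → 80:32
Combined: 90:80:32
GCD = 2
= 45:40:16

45:40:16


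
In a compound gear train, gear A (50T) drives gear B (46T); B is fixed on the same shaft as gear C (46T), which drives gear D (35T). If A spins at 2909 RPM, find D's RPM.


Stage 1: RPM_B = RPM_A × t_A/t_B = 2909 × 50/46 = 145450/46 ≈ 3161.96
B and C share a shaft → RPM_C = RPM_B
Stage 2: RPM_D = RPM_C × t_C/t_D = RPM_A × (t_A×t_C)/(t_B×t_D)
Overall ratio = (50×46)/(46×35) = 2300/1610
RPM_D = 2909 × 2300/1610 = 6690700/1610
≈ 4155.71 RPM

4155.71 RPM


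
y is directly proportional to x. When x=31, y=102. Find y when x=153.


Direct proportion: y/x = constant
k = 102/31 ≈ 3.2903
y₂ = k × 153 = 102 × 153 / 31 = 15606/31
≈ 503.42

503.42


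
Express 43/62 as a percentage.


Percentage = (part / whole) × 100
= (43 / 62) × 100
≈ 69.35%

69.35%


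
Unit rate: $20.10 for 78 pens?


Unit rate = total / quantity
= 20.10 / 78
= $0.26 per unit

$0.26 per unit


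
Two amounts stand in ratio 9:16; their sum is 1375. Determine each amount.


Let A = 9k, B = 16k.
9k + 16k = 1375
25k = 1375 → k = 1375/25 = 55
A = 9×55 = 495, B = 16×55 = 880
= A = 495, B = 880

A = 495, B = 880


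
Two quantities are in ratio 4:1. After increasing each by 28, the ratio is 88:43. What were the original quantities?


Let A = 4k, B = 1k.
(4k + 28) / (1k + 28) = 88/43
Cross-multiply: 43(4k + 28) = 88(1k + 28)
172k + 1204 = 88k + 2464
172k - 88k = 2464 - 1204
84k = 1260
k = 1260/84 = 15
A = 4×15 = 60, B = 1×15 = 15
= A = 60, B = 15

A = 60, B = 15


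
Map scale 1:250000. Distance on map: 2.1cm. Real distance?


Real distance = map distance × scale
= 2.1cm × 250000
= 525000 cm = 5250.0 m
= 5.250 km

5.250 km


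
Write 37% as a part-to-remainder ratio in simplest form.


37% means 37 parts out of 100; remainder = 63
Part : remainder = 37:63
GCD = 1
= 37:63

37:63


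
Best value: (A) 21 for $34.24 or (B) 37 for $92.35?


Deal A: $34.24/21 = $1.6305/unit
Deal B: $92.35/37 = $2.4959/unit
A is cheaper per unit
= Deal A

Deal A


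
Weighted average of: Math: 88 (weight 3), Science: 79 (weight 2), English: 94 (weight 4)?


Numerator = 88×3 + 79×2 + 94×4
= 264 + 158 + 376
= 798
Total weight = 9
Weighted avg = 798/9
= 88.67

88.67


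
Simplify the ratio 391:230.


GCD(391, 230) = 23
391/23 : 230/23
= 17:10

17:10


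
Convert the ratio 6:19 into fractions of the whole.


Total parts = 6 + 19 = 25
First part: 6/25 = 6/25
Second part: 19/25 = 19/25
= 6/25 and 19/25

6/25 and 19/25


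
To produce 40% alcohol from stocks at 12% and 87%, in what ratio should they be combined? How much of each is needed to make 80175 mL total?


Let x parts of 12% mix with y parts of 87%.
12x + 87y = 40(x + y)
12x + 87y = 40x + 40y
x(12 - 40) = y(40 - 87)
x/y = (87 - 40)/(40 - 12) = 47/28
Simplify: 47:28
Total parts = 75; one part = 80175/75 = 1069.00 mL
12% solution: 47×1069.00 = 50243.00 mL
87% solution: 28×1069.00 = 29932.00 mL
= ratio 47:28; 50243.00 mL and 29932.00 mL

ratio 47:28; 50243.00 mL and 29932.00 mL


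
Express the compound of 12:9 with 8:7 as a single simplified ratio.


Compound ratio = (12×8) : (9×7)
= 96:63
GCD = 3
= 32:21

32:21


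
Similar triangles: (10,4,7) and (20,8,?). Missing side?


Scale factor = 20/10 = 2
Missing side = 7 × 2
= 14.0

14.0


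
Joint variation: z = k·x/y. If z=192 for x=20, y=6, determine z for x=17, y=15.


z = k·x/y
Solve for k using the known point: k = z·y/x = 192×6/20 = 1152/20 = 57.6000
Now evaluate at x=17, y=15:
z = k × 17 / 15 = (1152 × 17) / (20 × 15) = 19584/300
= 65.2800

65.2800


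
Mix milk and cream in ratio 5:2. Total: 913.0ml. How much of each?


Total parts = 5 + 2 = 7
milk: 913.0 × 5/7 = 652.1ml
cream: 913.0 × 2/7 = 260.9ml
= 652.1ml and 260.9ml

652.1ml and 260.9ml


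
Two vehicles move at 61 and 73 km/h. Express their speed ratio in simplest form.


Ratio = 61:73
GCD = 1
Simplified = 61:73
Time ratio (same distance) = 73:61
Speed ratio = 61:73

61:73


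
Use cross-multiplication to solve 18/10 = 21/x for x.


Cross multiply: 18 × x = 10 × 21
18x = 210
x = 210 / 18
= 11.67

11.67


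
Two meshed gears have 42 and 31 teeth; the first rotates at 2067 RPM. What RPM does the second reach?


Gear ratio = 42:31 = 42:31
RPM_B = RPM_A × (teeth_A / teeth_B)
= 2067 × (42/31)
= 2800.5 RPM

2800.5 RPM


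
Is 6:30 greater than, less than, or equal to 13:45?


6/30 = 0.2000
13/45 = 0.2889
0.2000 < 0.2889, so 6:30 is less
= less than

less than


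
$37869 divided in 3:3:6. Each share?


Total parts = 3 + 3 + 6 = 12
Part 1: 37869 × 3/12 = 9467.25
Part 2: 37869 × 3/12 = 9467.25
Part 3: 37869 × 6/12 = 18934.50
= Part 1: $9467.25, Part 2: $9467.25, Part 3: $18934.50

Part 1: $9467.25, Part 2: $9467.25, Part 3: $18934.50


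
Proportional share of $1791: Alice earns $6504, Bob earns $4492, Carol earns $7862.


Total income = 6504 + 4492 + 7862 = $18858
Alice: $1791 × 6504/18858 = $617.70
Bob: $1791 × 4492/18858 = $426.62
Carol: $1791 × 7862/18858 = $746.68
= Alice: $617.70, Bob: $426.62, Carol: $746.68

Alice: $617.70, Bob: $426.62, Carol: $746.68


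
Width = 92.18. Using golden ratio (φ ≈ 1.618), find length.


φ = (1 + √5) / 2 ≈ 1.618
Length = width × φ = 92.18 × 1.618 = 149.14724
≈ 149.15

149.15


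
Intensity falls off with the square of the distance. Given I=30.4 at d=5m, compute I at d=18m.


I₁d₁² = I₂d₂²
I₂ = I₁ × (d₁/d₂)²
= 30.4 × (5/18)²
= 30.4 × 25/324
= 760/324
≈ 2.3457

2.3457


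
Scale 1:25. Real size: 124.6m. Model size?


Model size = real / scale
= 124.6 / 25
= 4.9840 m

4.9840 m


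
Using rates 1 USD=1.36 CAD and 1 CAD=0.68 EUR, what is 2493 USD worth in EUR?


Step 1: 2493 USD × 1.36 = 3390.48 CAD
Step 2: 3390.48 CAD × 0.68 = 2305.53 EUR
Implied rate USD→EUR = 1.36 × 0.68 = 0.9248
= 2305.53 EUR

2305.53 EUR


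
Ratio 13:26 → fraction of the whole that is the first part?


Total parts = 13 + 26 = 39
First part: 13/39 = 1/3
= 1/3

1/3


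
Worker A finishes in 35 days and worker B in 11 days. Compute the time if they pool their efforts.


Rate of A = 1/35 per day
Rate of B = 1/11 per day
Combined rate = 1/35 + 1/11 = 46/385 ≈ 0.1195 per day
Days = 1 / combined rate = 385/46
≈ 8.37 days

8.37 days


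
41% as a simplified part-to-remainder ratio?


41% means 41 parts out of 100; remainder = 59
Part : remainder = 41:59
GCD = 1
= 41:59

41:59


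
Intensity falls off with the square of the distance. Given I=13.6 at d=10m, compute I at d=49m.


I₁d₁² = I₂d₂²
I₂ = I₁ × (d₁/d₂)²
= 13.6 × (10/49)²
= 13.6 × 100/2401
= 1360/2401
≈ 0.5664

0.5664


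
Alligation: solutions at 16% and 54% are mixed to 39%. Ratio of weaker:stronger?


Let x parts of 16% mix with y parts of 54%.
16x + 54y = 39(x + y)
16x + 54y = 39x + 39y
x(16 - 39) = y(39 - 54)
x/y = (54 - 39)/(39 - 16) = 15/23
Simplify: 15:23
= 15:23

15:23


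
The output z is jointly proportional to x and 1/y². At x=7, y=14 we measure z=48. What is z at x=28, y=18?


z = k·x/y²
Solve for k using the known point: k = z·y²/x = 48×196/7 = 9408/7 = 1344.0000
Now evaluate at x=28, y=18:
z = k × 28 / 324 = (9408 × 28) / (7 × 324) = 263424/2268
≈ 116.1481

116.1481


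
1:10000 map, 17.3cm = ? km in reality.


Real distance = map distance × scale
= 17.3cm × 10000
= 173000 cm = 1730.0 m
= 1.730 km

1.730 km


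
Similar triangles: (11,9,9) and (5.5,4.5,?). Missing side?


Scale factor = 5.5/11 = 0.5
Missing side = 9 × 0.5
= 4.5

4.5


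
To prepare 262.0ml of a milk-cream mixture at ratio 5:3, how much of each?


Total parts = 5 + 3 = 8
milk: 262.0 × 5/8 = 163.8ml
cream: 262.0 × 3/8 = 98.3ml
= 163.8ml and 98.3ml

163.8ml and 98.3ml


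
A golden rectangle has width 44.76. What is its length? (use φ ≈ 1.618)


φ = (1 + √5) / 2 ≈ 1.618
Length = width × φ = 44.76 × 1.618 = 72.42168
≈ 72.42

72.42


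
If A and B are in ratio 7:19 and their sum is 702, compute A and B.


Let A = 7k, B = 19k.
7k + 19k = 702
26k = 702 → k = 702/26 = 27
A = 7×27 = 189, B = 19×27 = 513
= A = 189, B = 513

A = 189, B = 513


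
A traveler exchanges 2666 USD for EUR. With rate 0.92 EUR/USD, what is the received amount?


Amount × rate = 2666 × 0.92
= 2452.72 EUR

2452.72 EUR


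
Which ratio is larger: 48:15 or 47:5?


48/15 = 3.2000
47/5 = 9.4000
3.2000 < 9.4000, so 48:15 is less
= 47:5

47:5


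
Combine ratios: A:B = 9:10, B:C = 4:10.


Match B: multiply A:B by 4 → 36:40
Multiply B:C by 10 → 40:100
Combined: 36:40:100
GCD = 4
= 9:10:25

9:10:25


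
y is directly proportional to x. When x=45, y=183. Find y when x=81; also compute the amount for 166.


Direct proportion: y/x = constant
k = 183/45 ≈ 4.0667
y at x=81: k × 81 = 183 × 81 / 45 = 14823/45 = 329.40
y at x=166: k × 166 = 183 × 166 / 45 = 30378/45 ≈ 675.07
= 329.40 and 675.07

329.40 and 675.07


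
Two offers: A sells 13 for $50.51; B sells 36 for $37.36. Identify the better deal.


Deal A: $50.51/13 = $3.8854/unit
Deal B: $37.36/36 = $1.0378/unit
B is cheaper per unit
= Deal B

Deal B


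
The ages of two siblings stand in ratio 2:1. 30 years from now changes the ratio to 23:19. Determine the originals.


Let A = 2k, B = 1k.
(2k + 30) / (1k + 30) = 23/19
Cross-multiply: 19(2k + 30) = 23(1k + 30)
38k + 570 = 23k + 690
38k - 23k = 690 - 570
15k = 120
k = 120/15 = 8
A = 2×8 = 16, B = 1×8 = 8
= A = 16, B = 8

A = 16, B = 8


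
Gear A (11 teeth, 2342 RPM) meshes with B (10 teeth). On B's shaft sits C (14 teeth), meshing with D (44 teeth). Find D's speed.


Stage 1: RPM_B = RPM_A × t_A/t_B = 2342 × 11/10 = 25762/10 = 2576.20
B and C share a shaft → RPM_C = RPM_B
Stage 2: RPM_D = RPM_C × t_C/t_D = RPM_A × (t_A×t_C)/(t_B×t_D)
Overall ratio = (11×14)/(10×44) = 154/440
RPM_D = 2342 × 154/440 = 360668/440
= 819.70 RPM

819.70 RPM


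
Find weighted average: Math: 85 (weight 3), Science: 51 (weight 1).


Numerator = 85×3 + 51×1
= 255 + 51
= 306
Total weight = 4
Weighted avg = 306/4
= 76.50

76.50


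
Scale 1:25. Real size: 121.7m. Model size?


Model size = real / scale
= 121.7 / 25
= 4.8680 m

4.8680 m


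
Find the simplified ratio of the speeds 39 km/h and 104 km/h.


Ratio = 39:104
GCD = 13
Simplified = 3:8
Time ratio (same distance) = 8:3
Speed ratio = 3:8

3:8


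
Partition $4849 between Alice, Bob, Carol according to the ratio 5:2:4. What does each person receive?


Total parts = 5 + 2 + 4 = 11
Alice: 4849 × 5/11 = 2204.09
Bob: 4849 × 2/11 = 881.64
Carol: 4849 × 4/11 = 1763.27
= Alice: $2204.09, Bob: $881.64, Carol: $1763.27

Alice: $2204.09, Bob: $881.64, Carol: $1763.27


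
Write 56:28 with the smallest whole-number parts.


GCD(56, 28) = 28
56/28 : 28/28
= 2:1

2:1


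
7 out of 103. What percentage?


Percentage = (part / whole) × 100
= (7 / 103) × 100
≈ 6.80%

6.80%


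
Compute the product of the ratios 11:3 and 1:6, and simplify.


Compound ratio = (11×1) : (3×6)
= 11:18
GCD = 1
= 11:18

11:18


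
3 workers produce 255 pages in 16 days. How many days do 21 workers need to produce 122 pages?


Days ∝ work / workers, so d₂ = d₁ × (m₁/m₂) × (w₂/w₁)
Workers factor (inverse): 3/21 ≈ 0.1429
Work factor (direct): 122/255 ≈ 0.4784
d₂ = 16 × 3/21 × 122/255 = (16 × 3 × 122) / (21 × 255) = 5856/5355
≈ 1.09 days

1.09 days


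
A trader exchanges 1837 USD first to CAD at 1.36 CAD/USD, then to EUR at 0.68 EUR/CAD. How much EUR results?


Step 1: 1837 USD × 1.36 = 2498.32 CAD
Step 2: 2498.32 CAD × 0.68 = 1698.86 EUR
Implied rate USD→EUR = 1.36 × 0.68 = 0.9248
= 1698.86 EUR

1698.86 EUR


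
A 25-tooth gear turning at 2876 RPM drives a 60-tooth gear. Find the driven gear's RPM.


Gear ratio = 25:60 = 5:12
RPM_B = RPM_A × (teeth_A / teeth_B)
= 2876 × (25/60)
= 1198.3 RPM

1198.3 RPM


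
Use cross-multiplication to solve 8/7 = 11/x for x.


Cross multiply: 8 × x = 7 × 11
8x = 77
x = 77 / 8
= 9.63

9.63


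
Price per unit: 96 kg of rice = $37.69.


Unit rate = total / quantity
= 37.69 / 96
= $0.39 per unit

$0.39 per unit


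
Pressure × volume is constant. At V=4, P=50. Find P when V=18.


Inverse proportion: x × y = constant
k = 4 × 50 = 200
y₂ = k / 18 = 200 / 18
= 11.11

11.11


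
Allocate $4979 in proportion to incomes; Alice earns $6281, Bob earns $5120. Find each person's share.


Total income = 6281 + 5120 = $11401
Alice: $4979 × 6281/11401 = $2743.01
Bob: $4979 × 5120/11401 = $2235.99
= Alice: $2743.01, Bob: $2235.99

Alice: $2743.01, Bob: $2235.99


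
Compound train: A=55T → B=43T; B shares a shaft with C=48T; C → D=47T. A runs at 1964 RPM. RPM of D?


Stage 1: RPM_B = RPM_A × t_A/t_B = 1964 × 55/43 = 108020/43 ≈ 2512.09
B and C share a shaft → RPM_C = RPM_B
Stage 2: RPM_D = RPM_C × t_C/t_D = RPM_A × (t_A×t_C)/(t_B×t_D)
Overall ratio = (55×48)/(43×47) = 2640/2021
RPM_D = 1964 × 2640/2021 = 5184960/2021
≈ 2565.54 RPM

2565.54 RPM


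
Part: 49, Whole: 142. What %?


Percentage = (part / whole) × 100
= (49 / 142) × 100
≈ 34.51%

34.51%


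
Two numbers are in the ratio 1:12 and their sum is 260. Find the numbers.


Let A = 1k, B = 12k.
1k + 12k = 260
13k = 260 → k = 260/13 = 20
A = 1×20 = 20, B = 12×20 = 240
= A = 20, B = 240

A = 20, B = 240


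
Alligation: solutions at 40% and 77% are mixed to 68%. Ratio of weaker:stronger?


Let x parts of 40% mix with y parts of 77%.
40x + 77y = 68(x + y)
40x + 77y = 68x + 68y
x(40 - 68) = y(68 - 77)
x/y = (77 - 68)/(68 - 40) = 9/28
Simplify: 9:28
= 9:28

9:28


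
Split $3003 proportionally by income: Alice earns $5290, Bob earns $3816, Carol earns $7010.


Total income = 5290 + 3816 + 7010 = $16116
Alice: $3003 × 5290/16116 = $985.72
Bob: $3003 × 3816/16116 = $711.06
Carol: $3003 × 7010/16116 = $1306.22
= Alice: $985.72, Bob: $711.06, Carol: $1306.22

Alice: $985.72, Bob: $711.06, Carol: $1306.22


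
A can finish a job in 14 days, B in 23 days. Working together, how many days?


Rate of A = 1/14 per day
Rate of B = 1/23 per day
Combined rate = 1/14 + 1/23 = 37/322 ≈ 0.1149 per day
Days = 1 / combined rate = 322/37
≈ 8.70 days

8.70 days


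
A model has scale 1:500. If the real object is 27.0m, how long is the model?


Model size = real / scale
= 27.0 / 500
= 0.0540 m

0.0540 m


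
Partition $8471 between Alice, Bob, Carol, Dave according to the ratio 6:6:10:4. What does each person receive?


Total parts = 6 + 6 + 10 + 4 = 26
Alice: 8471 × 6/26 = 1954.85
Bob: 8471 × 6/26 = 1954.85
Carol: 8471 × 10/26 = 3258.08
Dave: 8471 × 4/26 = 1303.23
= Alice: $1954.85, Bob: $1954.85, Carol: $3258.08, Dave: $1303.23

Alice: $1954.85, Bob: $1954.85, Carol: $3258.08, Dave: $1303.23


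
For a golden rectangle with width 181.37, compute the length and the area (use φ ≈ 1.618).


φ = (1 + √5) / 2 ≈ 1.618
Length = width × φ = 181.37 × 1.618 = 293.45666
≈ 293.46
Area = width × length = 181.37 × 293.45666 = 53224.2344242 ≈ 53224.23
= Length: 293.46, Area: 53224.23

Length: 293.46, Area: 53224.23


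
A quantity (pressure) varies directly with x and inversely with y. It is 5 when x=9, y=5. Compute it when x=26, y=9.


z = k·x/y
Solve for k using the known point: k = z·y/x = 5×5/9 = 25/9 ≈ 2.7778
Now evaluate at x=26, y=9:
z = k × 26 / 9 = (25 × 26) / (9 × 9) = 650/81
≈ 8.0247

8.0247


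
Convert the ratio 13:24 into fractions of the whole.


Total parts = 13 + 24 = 37
First part: 13/37 = 13/37
Second part: 24/37 = 24/37
= 13/37 and 24/37

13/37 and 24/37


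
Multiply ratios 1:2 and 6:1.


Compound ratio = (1×6) : (2×1)
= 6:2
GCD = 2
= 3:1

3:1


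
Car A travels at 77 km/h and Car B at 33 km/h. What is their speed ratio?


Ratio = 77:33
GCD = 11
Simplified = 7:3
Time ratio (same distance) = 3:7
Speed ratio = 7:3

7:3


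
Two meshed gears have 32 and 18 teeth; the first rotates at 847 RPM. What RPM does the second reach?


Gear ratio = 32:18 = 16:9
RPM_B = RPM_A × (teeth_A / teeth_B)
= 847 × (32/18)
= 1505.8 RPM

1505.8 RPM


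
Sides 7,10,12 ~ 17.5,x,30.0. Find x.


Scale factor = 17.5/7 = 2.5
Missing side = 10 × 2.5
= 25.0

25.0


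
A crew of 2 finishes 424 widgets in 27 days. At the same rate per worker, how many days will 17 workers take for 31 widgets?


Days ∝ work / workers, so d₂ = d₁ × (m₁/m₂) × (w₂/w₁)
Workers factor (inverse): 2/17 ≈ 0.1176
Work factor (direct): 31/424 ≈ 0.0731
d₂ = 27 × 2/17 × 31/424 = (27 × 2 × 31) / (17 × 424) = 1674/7208
≈ 0.23 days

0.23 days


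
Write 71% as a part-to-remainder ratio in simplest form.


71% means 71 parts out of 100; remainder = 29
Part : remainder = 71:29
GCD = 1
= 71:29

71:29


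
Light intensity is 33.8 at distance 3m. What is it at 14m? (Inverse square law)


I₁d₁² = I₂d₂²
I₂ = I₁ × (d₁/d₂)²
= 33.8 × (3/14)²
= 33.8 × 9/196
= 304.2/196
≈ 1.5520

1.5520


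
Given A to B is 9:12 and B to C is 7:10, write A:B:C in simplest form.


Match B: multiply A:B by 7 → 63:84
Multiply B:C by 12 → 84:120
Combined: 63:84:120
GCD = 3
= 21:28:40

21:28:40


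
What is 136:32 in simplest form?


GCD(136, 32) = 8
136/8 : 32/8
= 17:4

17:4


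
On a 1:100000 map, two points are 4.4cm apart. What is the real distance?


Real distance = map distance × scale
= 4.4cm × 100000
= 440000 cm = 4400.0 m
= 4.400 km

4.400 km


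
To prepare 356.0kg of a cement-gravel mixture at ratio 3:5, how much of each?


Total parts = 3 + 5 = 8
cement: 356.0 × 3/8 = 133.5kg
gravel: 356.0 × 5/8 = 222.5kg
= 133.5kg and 222.5kg

133.5kg and 222.5kg


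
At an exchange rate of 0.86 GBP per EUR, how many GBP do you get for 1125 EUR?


Amount × rate = 1125 × 0.86
= 967.50 GBP

967.50 GBP


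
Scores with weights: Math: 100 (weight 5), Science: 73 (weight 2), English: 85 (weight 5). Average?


Numerator = 100×5 + 73×2 + 85×5
= 500 + 146 + 425
= 1071
Total weight = 12
Weighted avg = 1071/12
= 89.25

89.25


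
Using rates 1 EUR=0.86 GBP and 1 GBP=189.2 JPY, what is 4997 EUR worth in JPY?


Step 1: 4997 EUR × 0.86 = 4297.42 GBP
Step 2: 4297.42 GBP × 189.2 = 813071.86 JPY
Implied rate EUR→JPY = 0.86 × 189.2 = 162.7120
= 813071.86 JPY

813071.86 JPY


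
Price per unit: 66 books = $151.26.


Unit rate = total / quantity
= 151.26 / 66
= $2.29 per unit

$2.29 per unit


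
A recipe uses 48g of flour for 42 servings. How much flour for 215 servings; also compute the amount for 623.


Direct proportion: y/x = constant
k = 48/42 ≈ 1.1429
y at x=215: k × 215 = 48 × 215 / 42 = 10320/42 ≈ 245.71
y at x=623: k × 623 = 48 × 623 / 42 = 29904/42 = 712.00
= 245.71 and 712.00

245.71 and 712.00


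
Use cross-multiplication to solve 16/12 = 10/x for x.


Cross multiply: 16 × x = 12 × 10
16x = 120
x = 120 / 16
= 7.50

7.50


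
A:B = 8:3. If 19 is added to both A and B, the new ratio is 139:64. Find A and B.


Let A = 8k, B = 3k.
(8k + 19) / (3k + 19) = 139/64
Cross-multiply: 64(8k + 19) = 139(3k + 19)
512k + 1216 = 417k + 2641
512k - 417k = 2641 - 1216
95k = 1425
k = 1425/95 = 15
A = 8×15 = 120, B = 3×15 = 45
= A = 120, B = 45

A = 120, B = 45


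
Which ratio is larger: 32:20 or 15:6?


32/20 = 1.6000
15/6 = 2.5000
1.6000 < 2.5000, so 32:20 is less
= 15:6

15:6


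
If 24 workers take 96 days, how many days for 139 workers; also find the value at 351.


Inverse proportion: x × y = constant
k = 24 × 96 = 2304
At x=139: k/139 = 16.58
At x=351: k/351 = 6.56
= 16.58 and 6.56

16.58 and 6.56


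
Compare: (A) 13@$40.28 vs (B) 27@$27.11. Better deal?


Deal A: $40.28/13 = $3.0985/unit
Deal B: $27.11/27 = $1.0041/unit
B is cheaper per unit
= Deal B

Deal B


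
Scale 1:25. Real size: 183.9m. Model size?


Model size = real / scale
= 183.9 / 25
= 7.3560 m

7.3560 m


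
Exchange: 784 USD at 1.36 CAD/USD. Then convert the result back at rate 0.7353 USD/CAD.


Amount × rate = 784 × 1.36 = 1066.24 CAD
Round-trip: 1066.24 × 0.7353 = 784.01 USD
= 1066.24 CAD, then 784.01 USD

1066.24 CAD, then 784.01 USD


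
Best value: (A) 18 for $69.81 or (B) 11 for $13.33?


Deal A: $69.81/18 = $3.8783/unit
Deal B: $13.33/11 = $1.2118/unit
B is cheaper per unit
= Deal B

Deal B


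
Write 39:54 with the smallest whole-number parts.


GCD(39, 54) = 3
39/3 : 54/3
= 13:18

13:18


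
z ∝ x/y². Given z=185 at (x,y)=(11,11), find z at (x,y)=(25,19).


z = k·x/y²
Solve for k using the known point: k = z·y²/x = 185×121/11 = 22385/11 = 2035.0000
Now evaluate at x=25, y=19:
z = k × 25 / 361 = (22385 × 25) / (11 × 361) = 559625/3971
≈ 140.9280

140.9280


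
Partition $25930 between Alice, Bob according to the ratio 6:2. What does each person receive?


Total parts = 6 + 2 = 8
Alice: 25930 × 6/8 = 19447.50
Bob: 25930 × 2/8 = 6482.50
= Alice: $19447.50, Bob: $6482.50

Alice: $19447.50, Bob: $6482.50


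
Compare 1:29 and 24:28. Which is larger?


1/29 = 0.0345
24/28 = 0.8571
0.0345 < 0.8571, so 1:29 is less
= 24:28

24:28


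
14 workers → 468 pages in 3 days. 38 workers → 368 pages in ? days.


Days ∝ work / workers, so d₂ = d₁ × (m₁/m₂) × (w₂/w₁)
Workers factor (inverse): 14/38 ≈ 0.3684
Work factor (direct): 368/468 ≈ 0.7863
d₂ = 3 × 14/38 × 368/468 = (3 × 14 × 368) / (38 × 468) = 15456/17784
≈ 0.87 days

0.87 days


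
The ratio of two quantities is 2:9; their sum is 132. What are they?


Let A = 2k, B = 9k.
2k + 9k = 132
11k = 132 → k = 132/11 = 12
A = 2×12 = 24, B = 9×12 = 108
= A = 24, B = 108

A = 24, B = 108


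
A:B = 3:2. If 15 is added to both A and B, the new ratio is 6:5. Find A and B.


Let A = 3k, B = 2k.
(3k + 15) / (2k + 15) = 6/5
Cross-multiply: 5(3k + 15) = 6(2k + 15)
15k + 75 = 12k + 90
15k - 12k = 90 - 75
3k = 15
k = 15/3 = 5
A = 3×5 = 15, B = 2×5 = 10
= A = 15, B = 10

A = 15, B = 10


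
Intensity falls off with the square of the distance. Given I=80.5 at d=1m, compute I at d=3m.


I₁d₁² = I₂d₂²
I₂ = I₁ × (d₁/d₂)²
= 80.5 × (1/3)²
= 80.5 × 1/9
= 80.5/9
≈ 8.9444

8.9444


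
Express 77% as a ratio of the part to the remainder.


77% means 77 parts out of 100; remainder = 23
Part : remainder = 77:23
GCD = 1
= 77:23

77:23


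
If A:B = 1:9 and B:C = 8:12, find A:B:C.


Match B: multiply A:B by 8 → 8:72
Multiply B:C by 9 → 72:108
Combined: 8:72:108
GCD = 4
= 2:18:27

2:18:27


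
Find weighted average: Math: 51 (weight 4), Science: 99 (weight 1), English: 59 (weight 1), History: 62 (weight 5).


Numerator = 51×4 + 99×1 + 59×1 + 62×5
= 204 + 99 + 59 + 310
= 672
Total weight = 11
Weighted avg = 672/11
= 61.09

61.09


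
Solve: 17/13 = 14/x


Cross multiply: 17 × x = 13 × 14
17x = 182
x = 182 / 17
= 10.71

10.71


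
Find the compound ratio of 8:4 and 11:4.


Compound ratio = (8×11) : (4×4)
= 88:16
GCD = 8
= 11:2

11:2


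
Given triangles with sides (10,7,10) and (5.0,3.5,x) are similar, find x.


Scale factor = 5.0/10 = 0.5
Missing side = 10 × 0.5
= 5.0

5.0


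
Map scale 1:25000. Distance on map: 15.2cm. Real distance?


Real distance = map distance × scale
= 15.2cm × 25000
= 380000 cm = 3800.0 m
= 3.800 km

3.800 km


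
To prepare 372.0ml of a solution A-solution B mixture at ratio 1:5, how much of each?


Total parts = 1 + 5 = 6
solution A: 372.0 × 1/6 = 62.0ml
solution B: 372.0 × 5/6 = 310.0ml
= 62.0ml and 310.0ml

62.0ml and 310.0ml


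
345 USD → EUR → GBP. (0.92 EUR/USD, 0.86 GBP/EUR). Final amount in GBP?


Step 1: 345 USD × 0.92 = 317.40 EUR
Step 2: 317.40 EUR × 0.86 = 272.96 GBP
Implied rate USD→GBP = 0.92 × 0.86 = 0.7912
= 272.96 GBP

272.96 GBP


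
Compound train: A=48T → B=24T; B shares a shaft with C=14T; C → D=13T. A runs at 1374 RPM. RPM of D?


Stage 1: RPM_B = RPM_A × t_A/t_B = 1374 × 48/24 = 65952/24 = 2748.00
B and C share a shaft → RPM_C = RPM_B
Stage 2: RPM_D = RPM_C × t_C/t_D = RPM_A × (t_A×t_C)/(t_B×t_D)
Overall ratio = (48×14)/(24×13) = 672/312
RPM_D = 1374 × 672/312 = 923328/312
≈ 2959.38 RPM

2959.38 RPM


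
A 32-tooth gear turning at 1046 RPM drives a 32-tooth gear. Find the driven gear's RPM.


Gear ratio = 32:32 = 1:1
RPM_B = RPM_A × (teeth_A / teeth_B)
= 1046 × (32/32)
= 1046.0 RPM

1046.0 RPM


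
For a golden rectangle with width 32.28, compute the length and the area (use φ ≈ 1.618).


φ = (1 + √5) / 2 ≈ 1.618
Length = width × φ = 32.28 × 1.618 = 52.22904
≈ 52.23
Area = width × length = 32.28 × 52.22904 = 1685.9534112 ≈ 1685.95
= Length: 52.23, Area: 1685.95

Length: 52.23, Area: 1685.95


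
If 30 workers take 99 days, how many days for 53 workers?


Inverse proportion: x × y = constant
k = 30 × 99 = 2970
y₂ = k / 53 = 2970 / 53
= 56.04

56.04


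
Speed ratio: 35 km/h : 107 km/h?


Ratio = 35:107
GCD = 1
Simplified = 35:107
Time ratio (same distance) = 107:35
Speed ratio = 35:107

35:107


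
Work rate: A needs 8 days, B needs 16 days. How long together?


Rate of A = 1/8 per day
Rate of B = 1/16 per day
Combined rate = 1/8 + 1/16 = 24/128 = 0.1875 per day
Days = 1 / combined rate = 128/24
≈ 5.33 days

5.33 days


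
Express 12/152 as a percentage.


Percentage = (part / whole) × 100
= (12 / 152) × 100
≈ 7.89%

7.89%


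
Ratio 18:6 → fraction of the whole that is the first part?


Total parts = 18 + 6 = 24
First part: 18/24 = 3/4
= 3/4

3/4


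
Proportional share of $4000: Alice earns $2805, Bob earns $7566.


Total income = 2805 + 7566 = $10371
Alice: $4000 × 2805/10371 = $1081.86
Bob: $4000 × 7566/10371 = $2918.14
= Alice: $1081.86, Bob: $2918.14

Alice: $1081.86, Bob: $2918.14


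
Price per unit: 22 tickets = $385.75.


Unit rate = total / quantity
= 385.75 / 22
= $17.53 per unit

$17.53 per unit


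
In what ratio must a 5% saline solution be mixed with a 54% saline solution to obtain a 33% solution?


Let x parts of 5% mix with y parts of 54%.
5x + 54y = 33(x + y)
5x + 54y = 33x + 33y
x(5 - 33) = y(33 - 54)
x/y = (54 - 33)/(33 - 5) = 21/28
Simplify: 3:4
= 3:4

3:4


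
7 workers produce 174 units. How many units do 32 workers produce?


Direct proportion: y/x = constant
k = 174/7 ≈ 24.8571
y₂ = k × 32 = 174 × 32 / 7 = 5568/7
≈ 795.43

795.43


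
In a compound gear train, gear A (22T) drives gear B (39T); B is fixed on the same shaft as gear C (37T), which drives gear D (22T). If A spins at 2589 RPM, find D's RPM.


Stage 1: RPM_B = RPM_A × t_A/t_B = 2589 × 22/39 = 56958/39 ≈ 1460.46
B and C share a shaft → RPM_C = RPM_B
Stage 2: RPM_D = RPM_C × t_C/t_D = RPM_A × (t_A×t_C)/(t_B×t_D)
Overall ratio = (22×37)/(39×22) = 814/858
RPM_D = 2589 × 814/858 = 2107446/858
≈ 2456.23 RPM

2456.23 RPM
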